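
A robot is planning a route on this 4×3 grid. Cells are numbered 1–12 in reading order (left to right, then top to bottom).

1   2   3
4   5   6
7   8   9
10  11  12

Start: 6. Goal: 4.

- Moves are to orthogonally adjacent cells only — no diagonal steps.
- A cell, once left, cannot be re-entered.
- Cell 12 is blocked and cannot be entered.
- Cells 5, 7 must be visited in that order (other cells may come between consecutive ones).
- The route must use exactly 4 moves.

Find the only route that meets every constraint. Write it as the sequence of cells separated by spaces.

6 5 8 7 4

The waypoints must appear in the order 5, 7, with no cell reused.
Route from 6: left 1 to 5, down 1 to 8, left 1 to 7, up 1 to 4 — 4 moves in all.
Check: order respected (5 at step 1, 7 at step 3); 4 moves as required.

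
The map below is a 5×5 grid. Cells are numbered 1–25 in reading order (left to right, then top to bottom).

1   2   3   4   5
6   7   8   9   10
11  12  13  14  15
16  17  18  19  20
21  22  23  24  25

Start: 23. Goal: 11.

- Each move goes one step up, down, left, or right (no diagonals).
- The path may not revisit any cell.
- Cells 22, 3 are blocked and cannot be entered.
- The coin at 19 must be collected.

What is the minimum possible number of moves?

Any route passes through 19 somewhere between 23 and 11. Summing Manhattan distances along the two legs (23 → 19 → 11) gives a lower bound of 2 + 4 = 6 moves.
A route of 6 moves achieves this: 23 → 18 → 19 → 14 → 13 → 12 → 11.
Since 6 matches the lower bound, it is optimal.

6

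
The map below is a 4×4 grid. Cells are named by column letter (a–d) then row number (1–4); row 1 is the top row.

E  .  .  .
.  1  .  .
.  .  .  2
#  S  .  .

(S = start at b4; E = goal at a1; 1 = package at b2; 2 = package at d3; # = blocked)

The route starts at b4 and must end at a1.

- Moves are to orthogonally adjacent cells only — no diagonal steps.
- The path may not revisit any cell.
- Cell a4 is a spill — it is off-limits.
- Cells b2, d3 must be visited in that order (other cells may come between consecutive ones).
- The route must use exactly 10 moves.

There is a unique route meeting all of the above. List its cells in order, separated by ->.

The waypoints must appear in the order b2, d3, with no cell reused.
Route from b4: 2× up (reaching b2), right to c2, down to c3, right to d3, 2× up (reaching d1), 3× left (reaching a1) — 10 moves in all.
Check: order respected (1 at step 2, 2 at step 5); 10 moves as required.

b4 -> b3 -> b2 -> c2 -> c3 -> d3 -> d2 -> d1 -> c1 -> b1 -> a1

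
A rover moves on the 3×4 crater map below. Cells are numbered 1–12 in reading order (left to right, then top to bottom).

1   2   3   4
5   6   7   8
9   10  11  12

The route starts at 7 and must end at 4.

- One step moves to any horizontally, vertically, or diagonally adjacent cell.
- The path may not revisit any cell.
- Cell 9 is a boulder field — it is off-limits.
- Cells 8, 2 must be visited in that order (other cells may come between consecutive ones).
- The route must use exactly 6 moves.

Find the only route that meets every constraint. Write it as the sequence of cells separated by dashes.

The waypoints must appear in the order 8, 2, with no cell reused.
Route from 7: right to 8, down-left to 11, up-left to 6, up to 2, 2× right (reaching 4) — 6 moves in all.
Check: order respected (8 at step 1, 2 at step 4); 6 moves as required.

7 - 8 - 11 - 6 - 2 - 3 - 4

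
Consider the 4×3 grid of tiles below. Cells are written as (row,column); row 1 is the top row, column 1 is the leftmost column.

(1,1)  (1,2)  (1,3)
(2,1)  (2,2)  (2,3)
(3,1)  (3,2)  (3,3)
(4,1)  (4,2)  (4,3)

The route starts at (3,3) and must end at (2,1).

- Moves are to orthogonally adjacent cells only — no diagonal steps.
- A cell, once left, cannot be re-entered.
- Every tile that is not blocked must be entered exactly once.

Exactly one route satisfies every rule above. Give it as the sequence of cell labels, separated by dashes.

Need to visit all 12 open cells exactly once, starting at (3,3) and ending at (2,1).
Cell (1,3) has only two open neighbours ((2,3) and (1,2)), so the path must pass straight through it: one of those is the cell it's entered from and the other is where it exits.
Route from (3,3): down to (4,3), 2× left (reaching (4,1)), up to (3,1), right to (3,2), up to (2,2), right to (2,3), up to (1,3), 2× left (reaching (1,1)), down to (2,1) — 11 moves in all.
Check: all 12 open cells covered.

(3,3) - (4,3) - (4,2) - (4,1) - (3,1) - (3,2) - (2,2) - (2,3) - (1,3) - (1,2) - (1,1) - (2,1)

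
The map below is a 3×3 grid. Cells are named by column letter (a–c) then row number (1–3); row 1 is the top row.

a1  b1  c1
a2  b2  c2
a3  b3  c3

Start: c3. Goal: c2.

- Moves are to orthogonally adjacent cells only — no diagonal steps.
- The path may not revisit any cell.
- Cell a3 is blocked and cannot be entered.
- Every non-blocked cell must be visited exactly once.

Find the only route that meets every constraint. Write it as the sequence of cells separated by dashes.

c3 - b3 - b2 - a2 - a1 - b1 - c1 - c2

Need to visit all 8 open cells exactly once, starting at c3 and ending at c2.
Cell a2 has only two open neighbours (a1 and b2), so the path must pass straight through it: one of those is the cell it's entered from and the other is where it exits.
Route from c3: left 1 to b3, up 1 to b2, left 1 to a2, up 1 to a1, right 2 to c1, down 1 to c2 — 7 moves in all.
Check: all 8 open cells covered.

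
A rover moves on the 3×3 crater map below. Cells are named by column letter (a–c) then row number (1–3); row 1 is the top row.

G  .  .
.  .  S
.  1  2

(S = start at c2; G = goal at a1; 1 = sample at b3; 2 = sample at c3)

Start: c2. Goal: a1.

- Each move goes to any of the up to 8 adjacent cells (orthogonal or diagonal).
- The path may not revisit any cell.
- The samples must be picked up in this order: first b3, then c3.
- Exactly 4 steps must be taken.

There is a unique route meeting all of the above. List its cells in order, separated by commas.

The waypoints must appear in the order b3, c3, with no cell reused.
Route from c2: down-left to b3, right to c3, 2× up-left (reaching a1) — 4 moves in all.
Check: order respected (1 at step 1, 2 at step 2); 4 moves as required.

c2, b3, c3, b2, a1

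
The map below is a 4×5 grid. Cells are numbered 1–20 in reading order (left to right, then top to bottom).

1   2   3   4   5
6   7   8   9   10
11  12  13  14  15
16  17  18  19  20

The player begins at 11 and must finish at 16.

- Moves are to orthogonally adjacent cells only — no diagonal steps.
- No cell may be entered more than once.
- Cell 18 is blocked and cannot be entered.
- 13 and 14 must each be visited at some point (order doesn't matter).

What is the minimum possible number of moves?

Any route passes through 13 and 14 in some order between 11 and 16. Summing Manhattan distances along each leg and taking the cheapest ordering (11 → 14 → 13 → 16) gives a lower bound of 3 + 1 + 3 = 7 moves.
The shortest route satisfying every rule uses 9 moves: 11 → 6 → 7 → 8 → 9 → 14 → 13 → 12 → 17 → 16.
The bound of 7 isn't tight here; checking systematically, no route of length 7 through 8 satisfies every constraint, so 9 is the minimum.

9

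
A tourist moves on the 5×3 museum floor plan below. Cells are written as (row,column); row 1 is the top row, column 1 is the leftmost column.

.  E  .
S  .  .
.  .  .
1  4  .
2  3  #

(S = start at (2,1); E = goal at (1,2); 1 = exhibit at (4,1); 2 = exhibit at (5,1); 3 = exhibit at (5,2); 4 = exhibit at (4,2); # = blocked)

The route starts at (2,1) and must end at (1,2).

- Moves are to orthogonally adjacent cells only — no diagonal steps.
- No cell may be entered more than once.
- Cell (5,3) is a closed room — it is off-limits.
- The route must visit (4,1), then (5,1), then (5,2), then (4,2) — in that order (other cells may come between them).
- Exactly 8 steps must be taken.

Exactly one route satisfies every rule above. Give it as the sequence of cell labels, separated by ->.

(2,1) -> (3,1) -> (4,1) -> (5,1) -> (5,2) -> (4,2) -> (3,2) -> (2,2) -> (1,2)

The waypoints must appear in the order (4,1), (5,1), (5,2), (4,2), with no cell reused.
Route from (2,1): 3× down (reaching (5,1)), right to (5,2), 4× up (reaching (1,2)) — 8 moves in all.
Check: order respected (1 at step 2, 2 at step 3, 3 at step 4, 4 at step 5); 8 moves as required.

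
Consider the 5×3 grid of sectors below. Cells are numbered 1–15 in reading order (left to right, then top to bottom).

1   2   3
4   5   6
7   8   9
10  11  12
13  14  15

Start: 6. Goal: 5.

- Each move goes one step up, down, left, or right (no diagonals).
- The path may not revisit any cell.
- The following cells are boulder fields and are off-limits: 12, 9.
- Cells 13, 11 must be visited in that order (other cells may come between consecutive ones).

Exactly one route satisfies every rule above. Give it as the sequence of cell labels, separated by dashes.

6 - 3 - 2 - 1 - 4 - 7 - 10 - 13 - 14 - 11 - 8 - 5

The waypoints must appear in the order 13, 11, with no cell reused.
Route from 6: up 1 to 3, left 2 to 1, down 4 to 13, right 1 to 14, up 3 to 5 — 11 moves in all.
Check: order respected (13 at step 7, 11 at step 9).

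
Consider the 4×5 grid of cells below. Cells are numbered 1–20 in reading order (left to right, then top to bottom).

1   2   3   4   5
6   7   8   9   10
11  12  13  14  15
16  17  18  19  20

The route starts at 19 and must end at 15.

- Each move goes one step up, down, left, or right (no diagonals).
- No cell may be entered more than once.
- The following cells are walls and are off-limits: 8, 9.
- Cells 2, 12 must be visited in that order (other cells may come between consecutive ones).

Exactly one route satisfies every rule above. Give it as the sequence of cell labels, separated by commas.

19, 18, 17, 16, 11, 6, 1, 2, 7, 12, 13, 14, 15

The waypoints must appear in the order 2, 12, with no cell reused.
Route from 19: 3× left (reaching 16), 3× up (reaching 1), right to 2, 2× down (reaching 12), 3× right (reaching 15) — 12 moves in all.
Check: order respected (2 at step 7, 12 at step 9).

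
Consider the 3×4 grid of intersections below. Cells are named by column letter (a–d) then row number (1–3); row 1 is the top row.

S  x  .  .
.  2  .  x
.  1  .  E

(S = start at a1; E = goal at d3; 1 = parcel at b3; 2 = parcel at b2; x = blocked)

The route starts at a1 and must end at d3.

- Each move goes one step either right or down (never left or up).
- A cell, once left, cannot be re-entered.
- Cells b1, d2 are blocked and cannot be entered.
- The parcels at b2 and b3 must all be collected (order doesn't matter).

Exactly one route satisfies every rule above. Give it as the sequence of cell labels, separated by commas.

Moves only go right or down, so the column and row indices never decrease.
Route from a1: down 1 to a2, right 1 to b2, down 1 to b3, right 2 to d3 — 5 moves in all.
Check: all required cells visited.

a1, a2, b2, b3, c3, d3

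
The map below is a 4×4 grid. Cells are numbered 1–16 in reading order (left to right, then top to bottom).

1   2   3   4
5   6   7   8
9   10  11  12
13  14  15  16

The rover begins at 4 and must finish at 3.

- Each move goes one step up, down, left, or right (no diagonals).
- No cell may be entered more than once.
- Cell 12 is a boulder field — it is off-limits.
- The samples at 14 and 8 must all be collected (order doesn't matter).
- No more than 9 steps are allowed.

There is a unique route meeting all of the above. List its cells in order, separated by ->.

Any route must reach 14 and 8 and still end at 3 within 9 moves, so the order of the required stops is forced.
Route from 4: down to 8, left to 7, 2× down (reaching 15), left to 14, 3× up (reaching 2), right to 3 — 9 moves in all.
Check: all required cells visited; 9 ≤ 9 moves.

4 -> 8 -> 7 -> 11 -> 15 -> 14 -> 10 -> 6 -> 2 -> 3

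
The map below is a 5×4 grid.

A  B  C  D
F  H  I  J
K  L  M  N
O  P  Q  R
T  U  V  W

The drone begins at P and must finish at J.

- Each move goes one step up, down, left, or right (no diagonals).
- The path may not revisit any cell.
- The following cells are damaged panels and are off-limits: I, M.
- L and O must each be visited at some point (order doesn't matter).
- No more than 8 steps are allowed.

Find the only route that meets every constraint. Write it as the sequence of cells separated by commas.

The budget equals the shortest possible length, so every move has to be on a shortest route through the required cells.
Route from P: left to O, up to K, right to L, 2× up (reaching B), 2× right (reaching D), down to J — 8 moves in all.
Check: all required cells visited; 8 ≤ 8 moves.

P, O, K, L, H, B, C, D, J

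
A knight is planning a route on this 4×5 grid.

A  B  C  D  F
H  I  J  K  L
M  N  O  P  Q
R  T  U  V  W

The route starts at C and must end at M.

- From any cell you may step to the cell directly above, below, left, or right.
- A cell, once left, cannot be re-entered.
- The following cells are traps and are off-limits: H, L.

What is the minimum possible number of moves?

4

The Manhattan distance from C to M is |1−3| + |3−1| = 4, so at least 4 moves are needed.
A route of 4 moves achieves this: C → J → O → N → M.
Since 4 matches the lower bound, it is optimal.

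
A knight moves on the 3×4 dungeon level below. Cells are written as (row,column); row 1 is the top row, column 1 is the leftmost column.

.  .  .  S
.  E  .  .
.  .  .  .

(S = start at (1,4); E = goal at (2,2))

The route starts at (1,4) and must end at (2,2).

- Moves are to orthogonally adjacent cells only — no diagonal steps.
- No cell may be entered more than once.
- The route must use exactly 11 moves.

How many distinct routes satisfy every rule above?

Need simple routes of exactly 11 moves from (1,4) to (2,2) (Manhattan distance 3, so 4 moves are spent on a detour and 4 undoing it).
Enumerating: (1,4) (2,4) (3,4) (3,3) (2,3) (1,3) (1,2) (1,1) (2,1) (3,1) (3,2) (2,2) | (1,4) (2,4) (3,4) (3,3) (3,2) (3,1) (2,1) (1,1) (1,2) (1,3) (2,3) (2,2) | (1,4) (1,3) (2,3) (2,4) (3,4) (3,3) (3,2) (3,1) (2,1) (1,1) (1,2) (2,2) | (1,4) (1,3) (1,2) (1,1) (2,1) (3,1) (3,2) (3,3) (3,4) (2,4) (2,3) (2,2).
That gives 4 routes.

4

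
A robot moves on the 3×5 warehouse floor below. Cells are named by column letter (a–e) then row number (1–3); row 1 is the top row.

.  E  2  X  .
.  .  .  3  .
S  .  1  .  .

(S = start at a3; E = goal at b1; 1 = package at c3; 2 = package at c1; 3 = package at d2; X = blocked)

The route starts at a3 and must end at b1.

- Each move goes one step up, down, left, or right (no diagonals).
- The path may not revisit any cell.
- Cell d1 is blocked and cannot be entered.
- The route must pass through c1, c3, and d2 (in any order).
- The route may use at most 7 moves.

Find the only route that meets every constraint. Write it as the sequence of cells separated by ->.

a3 -> b3 -> c3 -> d3 -> d2 -> c2 -> c1 -> b1

The budget equals the shortest possible length, so every move has to be on a shortest route through the required cells.
Route from a3: right 3 to d3, up 1 to d2, left 1 to c2, up 1 to c1, left 1 to b1 — 7 moves in all.
Check: all required cells visited; 7 ≤ 7 moves.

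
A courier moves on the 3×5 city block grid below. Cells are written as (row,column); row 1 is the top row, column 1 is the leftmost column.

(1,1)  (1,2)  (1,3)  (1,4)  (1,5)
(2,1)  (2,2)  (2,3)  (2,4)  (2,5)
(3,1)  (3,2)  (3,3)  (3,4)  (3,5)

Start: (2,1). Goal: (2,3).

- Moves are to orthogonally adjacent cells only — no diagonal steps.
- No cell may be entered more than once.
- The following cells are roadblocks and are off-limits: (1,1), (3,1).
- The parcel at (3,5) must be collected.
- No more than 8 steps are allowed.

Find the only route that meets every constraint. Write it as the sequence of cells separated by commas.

(2,1), (2,2), (3,2), (3,3), (3,4), (3,5), (2,5), (2,4), (2,3)

The budget equals the shortest possible length, so every move has to be on a shortest route through the required cells.
Route from (2,1): right 1 to (2,2), down 1 to (3,2), right 3 to (3,5), up 1 to (2,5), left 2 to (2,3) — 8 moves in all.
Check: all required cells visited; 8 ≤ 8 moves.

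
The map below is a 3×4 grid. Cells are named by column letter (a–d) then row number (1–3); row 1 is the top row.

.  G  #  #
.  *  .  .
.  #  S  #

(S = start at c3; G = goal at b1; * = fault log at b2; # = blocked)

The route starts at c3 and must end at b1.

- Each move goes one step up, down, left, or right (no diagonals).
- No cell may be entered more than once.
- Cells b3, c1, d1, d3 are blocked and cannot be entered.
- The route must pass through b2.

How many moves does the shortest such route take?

3

Any route passes through b2 somewhere between c3 and b1. Summing Manhattan distances along the two legs (c3 → b2 → b1) gives a lower bound of 2 + 1 = 3 moves.
A route of 3 moves achieves this: c3 → c2 → b2 → b1.
Since 3 matches the lower bound, it is optimal.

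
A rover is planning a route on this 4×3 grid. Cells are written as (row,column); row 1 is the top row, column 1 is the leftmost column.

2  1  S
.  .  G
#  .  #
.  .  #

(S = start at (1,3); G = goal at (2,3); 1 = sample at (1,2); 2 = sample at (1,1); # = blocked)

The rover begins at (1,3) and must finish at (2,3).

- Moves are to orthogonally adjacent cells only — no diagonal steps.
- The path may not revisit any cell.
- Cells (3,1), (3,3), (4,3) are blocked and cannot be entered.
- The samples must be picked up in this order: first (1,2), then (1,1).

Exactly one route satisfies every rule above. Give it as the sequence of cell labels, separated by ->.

The waypoints must appear in the order (1,2), (1,1), with no cell reused.
Route from (1,3): left 2 to (1,1), down 1 to (2,1), right 2 to (2,3) — 5 moves in all.
Check: order respected (1 at step 1, 2 at step 2).

(1,3) -> (1,2) -> (1,1) -> (2,1) -> (2,2) -> (2,3)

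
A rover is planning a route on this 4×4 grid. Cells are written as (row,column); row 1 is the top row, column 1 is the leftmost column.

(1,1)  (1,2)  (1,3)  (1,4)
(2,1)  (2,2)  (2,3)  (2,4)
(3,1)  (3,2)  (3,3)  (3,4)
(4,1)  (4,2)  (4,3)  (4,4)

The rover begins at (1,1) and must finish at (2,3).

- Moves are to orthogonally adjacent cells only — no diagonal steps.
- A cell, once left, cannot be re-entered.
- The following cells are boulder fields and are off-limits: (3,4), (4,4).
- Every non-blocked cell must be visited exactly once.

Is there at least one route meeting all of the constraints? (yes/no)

yes

One route that works: (1,1) → (2,1) → (3,1) → (4,1) → (4,2) → (4,3) → (3,3) → (3,2) → (2,2) → (1,2) → (1,3) → (1,4) → (2,4) → (2,3).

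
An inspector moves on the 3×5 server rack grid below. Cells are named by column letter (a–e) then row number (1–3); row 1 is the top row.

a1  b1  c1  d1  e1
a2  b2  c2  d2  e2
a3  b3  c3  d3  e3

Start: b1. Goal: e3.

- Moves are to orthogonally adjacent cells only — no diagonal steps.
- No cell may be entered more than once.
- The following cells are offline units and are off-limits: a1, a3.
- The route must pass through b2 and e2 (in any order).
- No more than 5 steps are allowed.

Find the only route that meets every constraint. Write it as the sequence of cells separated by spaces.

b1 b2 c2 d2 e2 e3

Any route must reach b2 and e2 and still end at e3 within 5 moves, so the order of the required stops is forced.
Route from b1: down 1 to b2, right 3 to e2, down 1 to e3 — 5 moves in all.
Check: all required cells visited; 5 ≤ 5 moves.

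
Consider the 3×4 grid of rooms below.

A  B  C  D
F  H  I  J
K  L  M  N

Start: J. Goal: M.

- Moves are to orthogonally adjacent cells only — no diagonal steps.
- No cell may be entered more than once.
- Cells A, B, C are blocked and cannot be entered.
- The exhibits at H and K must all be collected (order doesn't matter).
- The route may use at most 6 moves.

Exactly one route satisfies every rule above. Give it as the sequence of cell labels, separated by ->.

J -> I -> H -> F -> K -> L -> M

Any route must reach H and K and still end at M within 6 moves, so the order of the required stops is forced.
Route from J: 3× left (reaching F), down to K, 2× right (reaching M) — 6 moves in all.
Check: all required cells visited; 6 ≤ 6 moves.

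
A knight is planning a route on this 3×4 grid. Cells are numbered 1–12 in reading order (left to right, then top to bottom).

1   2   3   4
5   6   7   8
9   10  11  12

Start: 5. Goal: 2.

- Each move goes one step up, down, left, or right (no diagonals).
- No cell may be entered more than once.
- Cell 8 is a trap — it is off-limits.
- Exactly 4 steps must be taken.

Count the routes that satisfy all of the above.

Need simple routes of exactly 4 moves from 5 to 2 (Manhattan distance 2, so 1 moves are spent on a detour and 1 undoing it).
Enumerating: 5 9 10 6 2 | 5 6 7 3 2.
That gives 2 routes.

2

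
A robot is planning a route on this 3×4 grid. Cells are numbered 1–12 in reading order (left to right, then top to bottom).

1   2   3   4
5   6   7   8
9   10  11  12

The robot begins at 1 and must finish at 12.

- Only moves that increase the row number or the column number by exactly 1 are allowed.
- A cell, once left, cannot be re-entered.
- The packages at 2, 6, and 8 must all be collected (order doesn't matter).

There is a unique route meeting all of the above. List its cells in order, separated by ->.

Moves only go right or down, so the column and row indices never decrease.
Route from 1: right to 2, down to 6, 2× right (reaching 8), down to 12 — 5 moves in all.
Check: all required cells visited.

1 -> 2 -> 6 -> 7 -> 8 -> 12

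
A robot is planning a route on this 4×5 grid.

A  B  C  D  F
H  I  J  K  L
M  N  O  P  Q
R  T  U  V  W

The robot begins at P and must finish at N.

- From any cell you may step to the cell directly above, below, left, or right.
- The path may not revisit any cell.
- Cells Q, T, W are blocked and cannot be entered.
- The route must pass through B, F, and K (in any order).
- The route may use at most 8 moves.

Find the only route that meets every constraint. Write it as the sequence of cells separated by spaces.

The 8-move cap with required stops at B, F, K leaves no slack for detours.
Route from P: up 1 to K, right 1 to L, up 1 to F, left 3 to B, down 2 to N — 8 moves in all.
Check: all required cells visited; 8 ≤ 8 moves.

P K L F D C B I N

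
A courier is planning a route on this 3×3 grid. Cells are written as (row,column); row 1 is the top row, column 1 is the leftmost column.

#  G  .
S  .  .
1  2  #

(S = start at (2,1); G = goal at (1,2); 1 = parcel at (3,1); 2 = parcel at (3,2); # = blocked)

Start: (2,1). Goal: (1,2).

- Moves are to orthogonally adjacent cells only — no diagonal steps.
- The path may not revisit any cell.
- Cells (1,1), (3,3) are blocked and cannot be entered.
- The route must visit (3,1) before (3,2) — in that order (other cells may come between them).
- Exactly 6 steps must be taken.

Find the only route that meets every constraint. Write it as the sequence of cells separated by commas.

(2,1), (3,1), (3,2), (2,2), (2,3), (1,3), (1,2)

The waypoints must appear in the order (3,1), (3,2), with no cell reused.
Route from (2,1): down 1 to (3,1), right 1 to (3,2), up 1 to (2,2), right 1 to (2,3), up 1 to (1,3), left 1 to (1,2) — 6 moves in all.
Check: order respected (1 at step 1, 2 at step 2); 6 moves as required.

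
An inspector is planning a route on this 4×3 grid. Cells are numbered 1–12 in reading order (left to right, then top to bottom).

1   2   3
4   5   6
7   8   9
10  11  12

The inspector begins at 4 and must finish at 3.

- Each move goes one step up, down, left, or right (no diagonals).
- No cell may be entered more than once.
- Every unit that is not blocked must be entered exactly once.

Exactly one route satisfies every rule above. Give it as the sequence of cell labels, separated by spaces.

Need to visit all 12 open cells exactly once, starting at 4 and ending at 3.
Route from 4: up to 1, right to 2, 2× down (reaching 8), left to 7, down to 10, 2× right (reaching 12), 3× up (reaching 3) — 11 moves in all.
Check: all 12 open cells covered.

4 1 2 5 8 7 10 11 12 9 6 3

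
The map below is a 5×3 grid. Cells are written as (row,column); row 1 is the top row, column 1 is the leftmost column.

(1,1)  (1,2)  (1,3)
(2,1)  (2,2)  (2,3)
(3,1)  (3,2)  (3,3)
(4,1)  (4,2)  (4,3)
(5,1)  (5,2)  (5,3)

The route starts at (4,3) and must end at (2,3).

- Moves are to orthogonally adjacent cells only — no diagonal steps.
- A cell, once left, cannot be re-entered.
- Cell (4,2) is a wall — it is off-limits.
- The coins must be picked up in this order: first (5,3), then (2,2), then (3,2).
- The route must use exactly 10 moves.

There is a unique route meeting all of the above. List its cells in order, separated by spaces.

(4,3) (5,3) (5,2) (5,1) (4,1) (3,1) (2,1) (2,2) (3,2) (3,3) (2,3)

The waypoints must appear in the order (5,3), (2,2), (3,2), with no cell reused.
Route from (4,3): down to (5,3), 2× left (reaching (5,1)), 3× up (reaching (2,1)), right to (2,2), down to (3,2), right to (3,3), up to (2,3) — 10 moves in all.
Check: order respected ((5,3) at step 1, (2,2) at step 7, (3,2) at step 8); 10 moves as required.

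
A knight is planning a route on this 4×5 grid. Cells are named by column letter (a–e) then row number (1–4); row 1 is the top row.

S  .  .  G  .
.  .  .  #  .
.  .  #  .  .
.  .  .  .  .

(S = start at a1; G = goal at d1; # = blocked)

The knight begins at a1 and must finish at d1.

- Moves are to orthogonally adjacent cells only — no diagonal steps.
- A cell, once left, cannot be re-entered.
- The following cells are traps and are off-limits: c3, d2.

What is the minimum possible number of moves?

3

The Manhattan distance from a1 to d1 is |1−1| + |1−4| = 3, so at least 3 moves are needed.
A route of 3 moves achieves this: a1 → b1 → c1 → d1.
Since 3 matches the lower bound, it is optimal.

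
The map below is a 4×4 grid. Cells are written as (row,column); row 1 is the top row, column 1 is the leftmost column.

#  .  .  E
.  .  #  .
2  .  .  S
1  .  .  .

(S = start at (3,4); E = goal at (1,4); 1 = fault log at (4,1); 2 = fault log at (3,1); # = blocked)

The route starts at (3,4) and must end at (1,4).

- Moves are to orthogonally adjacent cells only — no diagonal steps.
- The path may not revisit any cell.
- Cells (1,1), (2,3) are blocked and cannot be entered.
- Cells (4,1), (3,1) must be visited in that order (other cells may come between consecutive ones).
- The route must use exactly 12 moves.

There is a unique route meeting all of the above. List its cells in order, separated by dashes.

The waypoints must appear in the order (4,1), (3,1), with no cell reused.
Route from (3,4): down to (4,4), left to (4,3), up to (3,3), left to (3,2), down to (4,2), left to (4,1), 2× up (reaching (2,1)), right to (2,2), up to (1,2), 2× right (reaching (1,4)) — 12 moves in all.
Check: order respected (1 at step 6, 2 at step 7); 12 moves as required.

(3,4) - (4,4) - (4,3) - (3,3) - (3,2) - (4,2) - (4,1) - (3,1) - (2,1) - (2,2) - (1,2) - (1,3) - (1,4)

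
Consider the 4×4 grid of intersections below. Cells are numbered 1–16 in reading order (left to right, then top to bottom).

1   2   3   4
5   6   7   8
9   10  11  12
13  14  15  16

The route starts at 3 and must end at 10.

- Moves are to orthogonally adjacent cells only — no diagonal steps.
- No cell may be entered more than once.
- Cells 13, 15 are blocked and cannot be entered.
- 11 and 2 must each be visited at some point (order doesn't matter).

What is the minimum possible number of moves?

5

Any route passes through 11 and 2 in some order between 3 and 10. Summing Manhattan distances along each leg and taking the cheapest ordering (3 → 2 → 11 → 10) gives a lower bound of 1 + 3 + 1 = 5 moves.
A route of 5 moves achieves this: 3 → 2 → 6 → 7 → 11 → 10.
Since 5 matches the lower bound, it is optimal.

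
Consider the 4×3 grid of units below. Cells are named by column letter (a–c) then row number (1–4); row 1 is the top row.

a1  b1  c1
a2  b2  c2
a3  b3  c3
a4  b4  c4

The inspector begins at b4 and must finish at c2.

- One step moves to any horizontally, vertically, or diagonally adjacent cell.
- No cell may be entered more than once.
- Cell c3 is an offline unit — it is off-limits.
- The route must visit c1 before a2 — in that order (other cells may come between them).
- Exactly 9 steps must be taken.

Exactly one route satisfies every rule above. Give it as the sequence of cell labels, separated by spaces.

b4 a4 a3 b2 c1 b1 a1 a2 b3 c2

The waypoints must appear in the order c1, a2, with no cell reused.
Route from b4: left to a4, up to a3, 2× up-right (reaching c1), 2× left (reaching a1), down to a2, down-right to b3, up-right to c2 — 9 moves in all.
Check: order respected (c1 at step 4, a2 at step 7); 9 moves as required.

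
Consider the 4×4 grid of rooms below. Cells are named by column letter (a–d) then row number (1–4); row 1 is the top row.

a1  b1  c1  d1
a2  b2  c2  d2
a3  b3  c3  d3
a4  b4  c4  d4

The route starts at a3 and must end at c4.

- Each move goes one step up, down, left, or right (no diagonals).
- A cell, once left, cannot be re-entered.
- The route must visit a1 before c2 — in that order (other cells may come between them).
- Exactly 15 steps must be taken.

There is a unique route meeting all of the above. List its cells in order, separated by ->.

The waypoints must appear in the order a1, c2, with no cell reused.
Route from a3: down to a4, right to b4, 2× up (reaching b2), left to a2, up to a1, 3× right (reaching d1), down to d2, left to c2, down to c3, right to d3, down to d4, left to c4 — 15 moves in all.
Check: order respected (a1 at step 6, c2 at step 11); 15 moves as required.

a3 -> a4 -> b4 -> b3 -> b2 -> a2 -> a1 -> b1 -> c1 -> d1 -> d2 -> c2 -> c3 -> d3 -> d4 -> c4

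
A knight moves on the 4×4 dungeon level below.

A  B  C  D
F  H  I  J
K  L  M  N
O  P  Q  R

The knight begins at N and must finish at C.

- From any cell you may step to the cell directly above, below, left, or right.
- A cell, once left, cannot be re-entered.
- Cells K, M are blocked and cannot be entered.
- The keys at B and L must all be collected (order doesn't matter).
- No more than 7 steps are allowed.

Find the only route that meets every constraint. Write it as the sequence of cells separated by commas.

Any route must reach B and L and still end at C within 7 moves, so the order of the required stops is forced.
Route from N: down to R, 2× left (reaching P), 3× up (reaching B), right to C — 7 moves in all.
Check: all required cells visited; 7 ≤ 7 moves.

N, R, Q, P, L, H, B, C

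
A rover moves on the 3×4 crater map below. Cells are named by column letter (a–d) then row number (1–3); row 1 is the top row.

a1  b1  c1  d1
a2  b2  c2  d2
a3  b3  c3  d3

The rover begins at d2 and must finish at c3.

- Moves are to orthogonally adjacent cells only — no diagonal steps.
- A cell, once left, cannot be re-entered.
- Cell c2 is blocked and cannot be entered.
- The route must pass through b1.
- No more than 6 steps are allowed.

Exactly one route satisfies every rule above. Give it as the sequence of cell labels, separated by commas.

d2, d1, c1, b1, b2, b3, c3

The 6-move cap with required stops at b1 leaves no slack for detours.
Route from d2: up to d1, 2× left (reaching b1), 2× down (reaching b3), right to c3 — 6 moves in all.
Check: all required cells visited; 6 ≤ 6 moves.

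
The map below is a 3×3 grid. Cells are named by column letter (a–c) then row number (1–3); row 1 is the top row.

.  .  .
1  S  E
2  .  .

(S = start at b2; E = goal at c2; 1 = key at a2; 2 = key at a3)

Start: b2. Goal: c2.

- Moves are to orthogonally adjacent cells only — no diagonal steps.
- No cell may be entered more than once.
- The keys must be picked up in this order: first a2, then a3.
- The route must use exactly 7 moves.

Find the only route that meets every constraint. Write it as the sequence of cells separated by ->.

b2 -> b1 -> a1 -> a2 -> a3 -> b3 -> c3 -> c2

The waypoints must appear in the order a2, a3, with no cell reused.
Route from b2: up to b1, left to a1, 2× down (reaching a3), 2× right (reaching c3), up to c2 — 7 moves in all.
Check: order respected (1 at step 3, 2 at step 4); 7 moves as required.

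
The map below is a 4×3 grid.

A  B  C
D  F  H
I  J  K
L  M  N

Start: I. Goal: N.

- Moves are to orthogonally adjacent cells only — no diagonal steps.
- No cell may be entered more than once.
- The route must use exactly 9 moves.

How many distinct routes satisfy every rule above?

7

Need simple routes of exactly 9 moves from I to N (Manhattan distance 3, so 3 moves are spent on a detour and 3 undoing it).
Enumerating: I D A B F H K J M N | I D A B C H K J M N | I D A B C H F J M N | I D A B C H F J K N | I D F B C H K J M N | I L M J F B C H K N | I J F D A B C H K N.
That gives 7 routes.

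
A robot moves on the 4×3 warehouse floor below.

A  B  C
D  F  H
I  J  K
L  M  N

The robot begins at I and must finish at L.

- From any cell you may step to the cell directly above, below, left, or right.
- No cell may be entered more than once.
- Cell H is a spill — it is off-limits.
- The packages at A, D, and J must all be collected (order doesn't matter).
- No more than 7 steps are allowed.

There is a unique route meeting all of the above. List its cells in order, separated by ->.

Any route must reach A, D, and J and still end at L within 7 moves, so the order of the required stops is forced.
Route from I: up 2 to A, right 1 to B, down 3 to M, left 1 to L — 7 moves in all.
Check: all required cells visited; 7 ≤ 7 moves.

I -> D -> A -> B -> F -> J -> M -> L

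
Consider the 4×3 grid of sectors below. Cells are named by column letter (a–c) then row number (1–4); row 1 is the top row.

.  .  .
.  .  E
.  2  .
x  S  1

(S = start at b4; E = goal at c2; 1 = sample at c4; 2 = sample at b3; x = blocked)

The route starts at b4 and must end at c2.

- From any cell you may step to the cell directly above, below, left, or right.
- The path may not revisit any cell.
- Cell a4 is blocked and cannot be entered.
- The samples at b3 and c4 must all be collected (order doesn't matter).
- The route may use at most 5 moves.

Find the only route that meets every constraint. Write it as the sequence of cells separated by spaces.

b4 c4 c3 b3 b2 c2

The budget equals the shortest possible length, so every move has to be on a shortest route through the required cells.
Route from b4: right 1 to c4, up 1 to c3, left 1 to b3, up 1 to b2, right 1 to c2 — 5 moves in all.
Check: all required cells visited; 5 ≤ 5 moves.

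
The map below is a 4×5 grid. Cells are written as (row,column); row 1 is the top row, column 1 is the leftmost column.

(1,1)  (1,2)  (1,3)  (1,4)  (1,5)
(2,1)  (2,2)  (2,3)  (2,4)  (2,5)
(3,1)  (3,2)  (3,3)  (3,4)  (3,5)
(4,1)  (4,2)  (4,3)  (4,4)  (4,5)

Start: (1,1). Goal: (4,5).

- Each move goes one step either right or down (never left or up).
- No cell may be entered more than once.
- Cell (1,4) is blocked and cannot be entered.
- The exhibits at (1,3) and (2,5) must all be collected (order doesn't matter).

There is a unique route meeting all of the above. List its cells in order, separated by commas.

(1,1), (1,2), (1,3), (2,3), (2,4), (2,5), (3,5), (4,5)

Moves only go right or down, so the column and row indices never decrease.
Route from (1,1): 2× right (reaching (1,3)), down to (2,3), 2× right (reaching (2,5)), 2× down (reaching (4,5)) — 7 moves in all.
Check: all required cells visited.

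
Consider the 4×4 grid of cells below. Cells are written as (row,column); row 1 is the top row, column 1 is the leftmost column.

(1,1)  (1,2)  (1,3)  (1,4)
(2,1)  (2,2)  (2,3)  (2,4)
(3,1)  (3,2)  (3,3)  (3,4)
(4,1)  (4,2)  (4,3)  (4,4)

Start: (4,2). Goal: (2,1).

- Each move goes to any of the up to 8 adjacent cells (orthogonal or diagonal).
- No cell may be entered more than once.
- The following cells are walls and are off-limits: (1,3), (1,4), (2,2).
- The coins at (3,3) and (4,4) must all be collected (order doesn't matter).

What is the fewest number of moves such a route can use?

5

Any route passes through (3,3) and (4,4) in some order between (4,2) and (2,1). Summing Chebyshev distances along each leg and taking the cheapest ordering ((4,2) → (4,4) → (3,3) → (2,1)) gives a lower bound of 2 + 1 + 2 = 5 moves.
A route of 5 moves achieves this: (4,2) → (3,3) → (4,4) → (4,3) → (3,2) → (2,1).
Since 5 matches the lower bound, it is optimal.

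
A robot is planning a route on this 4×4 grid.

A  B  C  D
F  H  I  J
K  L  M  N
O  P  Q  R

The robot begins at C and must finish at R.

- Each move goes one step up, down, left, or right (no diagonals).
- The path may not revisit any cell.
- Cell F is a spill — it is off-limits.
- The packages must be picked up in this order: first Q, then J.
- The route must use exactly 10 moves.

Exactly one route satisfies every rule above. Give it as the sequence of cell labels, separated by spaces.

C B H L P Q M I J N R

The waypoints must appear in the order Q, J, with no cell reused.
Route from C: left to B, 3× down (reaching P), right to Q, 2× up (reaching I), right to J, 2× down (reaching R) — 10 moves in all.
Check: order respected (Q at step 5, J at step 8); 10 moves as required.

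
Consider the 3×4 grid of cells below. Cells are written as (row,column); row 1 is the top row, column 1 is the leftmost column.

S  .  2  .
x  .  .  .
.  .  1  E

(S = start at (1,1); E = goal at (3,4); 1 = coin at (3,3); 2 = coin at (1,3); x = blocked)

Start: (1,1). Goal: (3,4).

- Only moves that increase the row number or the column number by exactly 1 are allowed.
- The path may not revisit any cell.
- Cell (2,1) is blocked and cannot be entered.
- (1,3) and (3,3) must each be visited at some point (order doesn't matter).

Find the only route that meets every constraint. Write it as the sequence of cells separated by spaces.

Moves only go right or down, so the column and row indices never decrease.
Route from (1,1): right 2 to (1,3), down 2 to (3,3), right 1 to (3,4) — 5 moves in all.
Check: all required cells visited.

(1,1) (1,2) (1,3) (2,3) (3,3) (3,4)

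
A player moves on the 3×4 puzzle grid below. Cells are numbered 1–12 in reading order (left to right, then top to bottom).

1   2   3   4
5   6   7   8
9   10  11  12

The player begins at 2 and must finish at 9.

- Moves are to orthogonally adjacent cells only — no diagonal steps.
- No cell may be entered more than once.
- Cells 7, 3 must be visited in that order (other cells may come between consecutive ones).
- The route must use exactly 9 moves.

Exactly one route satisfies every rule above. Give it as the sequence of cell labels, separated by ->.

2 -> 6 -> 7 -> 3 -> 4 -> 8 -> 12 -> 11 -> 10 -> 9

The waypoints must appear in the order 7, 3, with no cell reused.
Route from 2: down 1 to 6, right 1 to 7, up 1 to 3, right 1 to 4, down 2 to 12, left 3 to 9 — 9 moves in all.
Check: order respected (7 at step 2, 3 at step 3); 9 moves as required.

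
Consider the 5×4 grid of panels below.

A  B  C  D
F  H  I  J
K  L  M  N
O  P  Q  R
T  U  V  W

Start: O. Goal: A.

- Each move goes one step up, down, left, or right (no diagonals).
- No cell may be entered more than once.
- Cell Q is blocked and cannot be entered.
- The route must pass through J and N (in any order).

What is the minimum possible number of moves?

Any route passes through J and N in some order between O and A. Summing Manhattan distances along each leg and taking the cheapest ordering (O → N → J → A) gives a lower bound of 4 + 1 + 4 = 9 moves.
A route of 9 moves achieves this: O → K → L → M → N → J → D → C → B → A.
Since 9 matches the lower bound, it is optimal.

9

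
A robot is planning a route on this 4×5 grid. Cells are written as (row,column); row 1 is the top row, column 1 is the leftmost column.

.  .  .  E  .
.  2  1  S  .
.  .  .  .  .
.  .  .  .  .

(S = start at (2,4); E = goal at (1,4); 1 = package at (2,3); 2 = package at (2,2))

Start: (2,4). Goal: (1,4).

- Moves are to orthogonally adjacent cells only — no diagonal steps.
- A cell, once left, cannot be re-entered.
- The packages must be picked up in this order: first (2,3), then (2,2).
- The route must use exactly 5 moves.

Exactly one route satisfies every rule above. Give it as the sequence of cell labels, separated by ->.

(2,4) -> (2,3) -> (2,2) -> (1,2) -> (1,3) -> (1,4)

The waypoints must appear in the order (2,3), (2,2), with no cell reused.
Route from (2,4): 2× left (reaching (2,2)), up to (1,2), 2× right (reaching (1,4)) — 5 moves in all.
Check: order respected (1 at step 1, 2 at step 2); 5 moves as required.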